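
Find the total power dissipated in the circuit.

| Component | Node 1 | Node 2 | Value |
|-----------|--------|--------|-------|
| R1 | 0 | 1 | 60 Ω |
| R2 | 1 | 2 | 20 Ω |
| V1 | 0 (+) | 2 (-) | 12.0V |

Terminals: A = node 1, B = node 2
Nodal analysis, taking node 2 as the 0 V reference.
Source V1 fixes V_0 = 12 V.
KCL at each unknown node (sum of currents leaving = 0; resistances in Ω):
  Node 1: (V_1 - 12)/60 + (V_1 - 0)/20 = 0
Collecting terms: 0.06667 × V_1 = 0.2  =>  V_1 = 3 V
Power in each resistor, P = (ΔV)²/R:
  P_R1 = (12 - 3)²/60 = 1.35 W
  P_R2 = (3 - 0)²/20 = 0.45 W
P_total = P_R1 + P_R2 = 1.8 W

Final answer: 1.8 W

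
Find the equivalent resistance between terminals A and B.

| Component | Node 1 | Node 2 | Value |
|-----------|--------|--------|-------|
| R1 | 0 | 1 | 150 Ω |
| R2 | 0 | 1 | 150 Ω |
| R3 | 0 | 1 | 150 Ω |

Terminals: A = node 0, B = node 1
Reduce the network between node 0 (A) and node 1 (B) by series/parallel combination:
  Rp1 = R1 ‖ R2 ‖ R3 (parallel, all between nodes 0 and 1) = 1/(1/150 + 1/150 + 1/150) = 50 Ω
R_eq = 50 Ω

Final answer: 50 Ω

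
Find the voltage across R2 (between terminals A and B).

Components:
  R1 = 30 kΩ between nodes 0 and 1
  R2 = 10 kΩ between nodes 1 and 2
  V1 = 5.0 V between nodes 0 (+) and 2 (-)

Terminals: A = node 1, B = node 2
R1 and R2 are in series across V1 (node 0 → node 1 → node 2), and the output A–B is taken across R2, so this is a voltage divider.
Series current: I = V1/(R1 + R2) = 5/(30000 + 10000) = 5/40000 = 0.000125 A
V_R2 = I × R2 = V1 × R2/(R1 + R2) = 5 × 10000/40000 = 1.25 V

Final answer: 1.25 V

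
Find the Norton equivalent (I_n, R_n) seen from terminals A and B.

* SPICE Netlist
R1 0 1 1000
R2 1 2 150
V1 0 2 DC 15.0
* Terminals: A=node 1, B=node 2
Find the Thévenin equivalent first; then I_n = V_th/R_th and R_n = R_th.
Step 1 — V_th is the open-circuit voltage V_A - V_B (nothing connected across the terminals).
Nodal analysis, taking node 2 as the 0 V reference.
Source V1 fixes V_0 = 15 V.
KCL at each unknown node (sum of currents leaving = 0; resistances in Ω):
  Node 1: (V_1 - 15)/1000 + (V_1 - 0)/150 = 0
Collecting terms: 0.007667 × V_1 = 0.015  =>  V_1 = 1.957 V
V_th = V_1 - V_2 = 1.957 - 0 = 1.957 V
Step 2 — R_th: zero the source — replace V1 by a short circuit (node 2 merges into node 0) — and find the resistance seen between A (node 1) and B (node 0).
Reduce the network between node 1 (A) and node 0 (B) by series/parallel combination:
  Rp1 = R1 ‖ R2 (parallel, both between nodes 0 and 1) = 1/(1/1000 + 1/150) = 130.4 Ω
R_th = 130.4 Ω
I_n = V_th/R_th = 1.957/130.4 = 0.015 A, and R_n = R_th = 130.4 Ω

Final answer: I_n = 0.015 A, R_n = 130.4 Ω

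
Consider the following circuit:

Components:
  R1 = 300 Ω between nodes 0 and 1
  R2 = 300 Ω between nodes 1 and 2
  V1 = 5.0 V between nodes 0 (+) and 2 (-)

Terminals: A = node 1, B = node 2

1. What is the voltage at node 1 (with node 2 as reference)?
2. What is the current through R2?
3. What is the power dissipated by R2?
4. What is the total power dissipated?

Nodal analysis, taking node 2 as the 0 V reference.
Source V1 fixes V_0 = 5 V.
KCL at each unknown node (sum of currents leaving = 0; resistances in Ω):
  Node 1: (V_1 - 5)/300 + (V_1 - 0)/300 = 0
Collecting terms: 0.006667 × V_1 = 0.01667  =>  V_1 = 2.5 V
Part 1:
  Read off the nodal solution: V_1 = 2.5 V
Part 2:
  I_R2 = (V_1 - V_2)/R2 = (2.5 - 0)/300 = 0.008333 A
  Magnitude: I_R2 = 0.008333 A
Part 3:
  I_R2 = (V_1 - V_2)/R2 = (2.5 - 0)/300 = 0.008333 A
  P_R2 = I_R2² × R2 = (0.008333)² × 300 = 0.02083 W
Part 4:
  Power in each resistor, P = (ΔV)²/R:
    P_R1 = (5 - 2.5)²/300 = 0.02083 W
    P_R2 = (2.5 - 0)²/300 = 0.02083 W
  P_total = P_R1 + P_R2 = 0.04167 W

Final answers:
1. V_1 = 2.5 V
2. I_R2 = 0.008333 A
3. P_R2 = 0.02083 W
4. P_total = 0.04167 W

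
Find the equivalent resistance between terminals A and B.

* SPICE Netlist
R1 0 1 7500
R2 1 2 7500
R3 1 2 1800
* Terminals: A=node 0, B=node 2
Reduce the network between node 0 (A) and node 2 (B) by series/parallel combination:
  Rp1 = R2 ‖ R3 (parallel, both between nodes 1 and 2) = 1/(1/7500 + 1/1800) = 1452 Ω
  Rs1 = R1 + Rp1 (series, joined only at node 1) = 7500 + 1452 = 8952 Ω
R_eq = 8.952 kΩ

Final answer: 8.952 kΩ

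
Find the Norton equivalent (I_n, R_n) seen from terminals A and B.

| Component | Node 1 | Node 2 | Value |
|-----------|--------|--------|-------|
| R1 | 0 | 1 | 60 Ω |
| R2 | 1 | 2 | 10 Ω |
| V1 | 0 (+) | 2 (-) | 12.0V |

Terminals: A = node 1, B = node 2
Find the Thévenin equivalent first; then I_n = V_th/R_th and R_n = R_th.
Step 1 — V_th is the open-circuit voltage V_A - V_B (nothing connected across the terminals).
Nodal analysis, taking node 2 as the 0 V reference.
Source V1 fixes V_0 = 12 V.
KCL at each unknown node (sum of currents leaving = 0; resistances in Ω):
  Node 1: (V_1 - 12)/60 + (V_1 - 0)/10 = 0
Collecting terms: 0.1167 × V_1 = 0.2  =>  V_1 = 1.714 V
V_th = V_1 - V_2 = 1.714 - 0 = 1.714 V
Step 2 — R_th: zero the source — replace V1 by a short circuit (node 2 merges into node 0) — and find the resistance seen between A (node 1) and B (node 0).
Reduce the network between node 1 (A) and node 0 (B) by series/parallel combination:
  Rp1 = R1 ‖ R2 (parallel, both between nodes 0 and 1) = 1/(1/60 + 1/10) = 8.571 Ω
R_th = 8.571 Ω
I_n = V_th/R_th = 1.714/8.571 = 0.2 A, and R_n = R_th = 8.571 Ω

Final answer: I_n = 0.2 A, R_n = 8.571 Ω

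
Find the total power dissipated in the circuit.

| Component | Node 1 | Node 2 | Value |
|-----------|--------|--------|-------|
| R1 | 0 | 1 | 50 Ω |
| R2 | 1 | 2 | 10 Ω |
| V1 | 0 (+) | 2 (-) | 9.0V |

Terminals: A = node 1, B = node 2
Nodal analysis, taking node 2 as the 0 V reference.
Source V1 fixes V_0 = 9 V.
KCL at each unknown node (sum of currents leaving = 0; resistances in Ω):
  Node 1: (V_1 - 9)/50 + (V_1 - 0)/10 = 0
Collecting terms: 0.12 × V_1 = 0.18  =>  V_1 = 1.5 V
Power in each resistor, P = (ΔV)²/R:
  P_R1 = (9 - 1.5)²/50 = 1.125 W
  P_R2 = (1.5 - 0)²/10 = 0.225 W
P_total = P_R1 + P_R2 = 1.35 W

Final answer: 1.35 W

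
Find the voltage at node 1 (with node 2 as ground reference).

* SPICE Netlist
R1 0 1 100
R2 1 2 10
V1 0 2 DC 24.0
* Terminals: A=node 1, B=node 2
Nodal analysis, taking node 2 as the 0 V reference.
Source V1 fixes V_0 = 24 V.
KCL at each unknown node (sum of currents leaving = 0; resistances in Ω):
  Node 1: (V_1 - 24)/100 + (V_1 - 0)/10 = 0
Collecting terms: 0.11 × V_1 = 0.24  =>  V_1 = 2.182 V
The requested potential is V_1 = 2.182 V.

Final answer: V_1 = 2.182 V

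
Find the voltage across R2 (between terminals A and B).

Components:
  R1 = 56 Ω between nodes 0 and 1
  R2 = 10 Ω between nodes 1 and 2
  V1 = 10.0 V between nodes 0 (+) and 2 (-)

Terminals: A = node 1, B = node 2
R1 and R2 are in series across V1 (node 0 → node 1 → node 2), and the output A–B is taken across R2, so this is a voltage divider.
Series current: I = V1/(R1 + R2) = 10/(56 + 10) = 10/66 = 0.1515 A
V_R2 = I × R2 = V1 × R2/(R1 + R2) = 10 × 10/66 = 1.515 V

Final answer: 1.515 V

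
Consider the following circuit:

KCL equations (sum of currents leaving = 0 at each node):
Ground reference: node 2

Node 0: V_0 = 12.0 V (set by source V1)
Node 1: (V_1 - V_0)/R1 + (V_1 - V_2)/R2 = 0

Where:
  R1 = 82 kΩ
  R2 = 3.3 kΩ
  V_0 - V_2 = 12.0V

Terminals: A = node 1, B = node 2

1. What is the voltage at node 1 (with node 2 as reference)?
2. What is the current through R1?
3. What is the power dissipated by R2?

Nodal analysis, taking node 2 as the 0 V reference.
Source V1 fixes V_0 = 12 V.
KCL at each unknown node (sum of currents leaving = 0; resistances in Ω):
  Node 1: (V_1 - 12)/82000 + (V_1 - 0)/3300 = 0
Collecting terms: 0.0003152 × V_1 = 0.0001463  =>  V_1 = 0.4642 V
Part 1:
  Read off the nodal solution: V_1 = 0.4642 V
Part 2:
  I_R1 = (V_0 - V_1)/R1 = (12 - 0.4642)/82000 = 0.0001407 A
  Magnitude: I_R1 = 0.0001407 A
Part 3:
  I_R2 = (V_1 - V_2)/R2 = (0.4642 - 0)/3300 = 0.0001407 A
  P_R2 = I_R2² × R2 = (0.0001407)² × 3300 = 0.00006531 W

Final answers:
1. V_1 = 0.4642 V
2. I_R1 = 0.0001407 A
3. P_R2 = 6.531e-05 W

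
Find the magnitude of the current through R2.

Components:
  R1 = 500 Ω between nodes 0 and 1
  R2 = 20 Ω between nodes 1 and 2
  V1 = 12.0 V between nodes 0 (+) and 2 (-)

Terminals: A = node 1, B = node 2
Nodal analysis, taking node 2 as the 0 V reference.
Source V1 fixes V_0 = 12 V.
KCL at each unknown node (sum of currents leaving = 0; resistances in Ω):
  Node 1: (V_1 - 12)/500 + (V_1 - 0)/20 = 0
Collecting terms: 0.052 × V_1 = 0.024  =>  V_1 = 0.4615 V
I_R2 = (V_1 - V_2)/R2 = (0.4615 - 0)/20 = 0.02308 A
|I_R2| = 0.02308 A

Final answer: |I_R2| = 0.02308 A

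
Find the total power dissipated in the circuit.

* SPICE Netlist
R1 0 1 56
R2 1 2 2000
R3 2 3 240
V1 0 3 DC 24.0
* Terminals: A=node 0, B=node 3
Nodal analysis, taking node 3 as the 0 V reference.
Source V1 fixes V_0 = 24 V.
KCL at each unknown node (sum of currents leaving = 0; resistances in Ω):
  Node 1: (V_1 - 24)/56 + (V_1 - V_2)/2000 = 0
  Node 2: (V_2 - V_1)/2000 + (V_2 - 0)/240 = 0
Collecting terms (coefficients in siemens):
  0.01836·V_1 - 0.0005·V_2 = 0.4286
  0.004667·V_2 - 0.0005·V_1 = 0
Determinant D = (0.01836)(0.004667) - (-0.0005)(-0.0005) = 0.00008542
V_1 = [(0.4286)(0.004667) - (-0.0005)(0)]/D = 23.41 V
V_2 = [(0.01836)(0) - (0.4286)(-0.0005)]/D = 2.509 V
Power in each resistor, P = (ΔV)²/R:
  P_R1 = (24 - 23.41)²/56 = 0.006119 W
  P_R2 = (23.41 - 2.509)²/2000 = 0.2185 W
  P_R3 = (2.509 - 0)²/240 = 0.02622 W
P_total = P_R1 + P_R2 + P_R3 = 0.2509 W

Final answer: 0.2509 W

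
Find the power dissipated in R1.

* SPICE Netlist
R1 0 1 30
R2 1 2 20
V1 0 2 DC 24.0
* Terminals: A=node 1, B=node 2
Nodal analysis, taking node 2 as the 0 V reference.
Source V1 fixes V_0 = 24 V.
KCL at each unknown node (sum of currents leaving = 0; resistances in Ω):
  Node 1: (V_1 - 24)/30 + (V_1 - 0)/20 = 0
Collecting terms: 0.08333 × V_1 = 0.8  =>  V_1 = 9.6 V
I_R1 = (V_0 - V_1)/R1 = (24 - 9.6)/30 = 0.48 A
P_R1 = I_R1² × R1 = (0.48)² × 30 = 6.912 W

Final answer: 6.912 W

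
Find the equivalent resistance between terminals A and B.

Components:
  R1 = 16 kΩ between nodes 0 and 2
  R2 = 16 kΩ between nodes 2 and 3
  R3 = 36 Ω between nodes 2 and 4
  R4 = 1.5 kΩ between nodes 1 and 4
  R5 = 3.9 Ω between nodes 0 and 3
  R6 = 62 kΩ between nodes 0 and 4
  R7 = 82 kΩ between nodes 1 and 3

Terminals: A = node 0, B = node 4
The network is not a plain series/parallel combination. Inject a 1 A test current into terminal A (node 0) and return it from terminal B (node 4); then R_eq = V_A / (1 A).
Nodal analysis, taking node 4 as the 0 V reference.
Current source I_test pushes 1 A into node 0 and draws it out of node 4.
KCL at each unknown node (sum of currents leaving = 0; resistances in Ω):
  Node 0: (V_0 - V_2)/16000 + (V_0 - V_3)/3.9 + (V_0 - 0)/62000 - 1 = 0
  Node 1: (V_1 - 0)/1500 + (V_1 - V_3)/82000 = 0
  Node 2: (V_2 - V_0)/16000 + (V_2 - V_3)/16000 + (V_2 - 0)/36 = 0
  Node 3: (V_3 - V_0)/3.9 + (V_3 - V_1)/82000 + (V_3 - V_2)/16000 = 0
Collecting terms (coefficients in siemens):
  0.2565·V_0 - 0.0000625·V_2 - 0.2564·V_3 = 1
  0.0006789·V_1 - 0.0000122·V_3 = 0
  0.0279·V_2 - 0.0000625·V_0 - 0.0000625·V_3 = 0
  0.2565·V_3 - 0.2564·V_0 - 0.0000122·V_1 - 0.0000625·V_2 = 0
Solving these 4 simultaneous equations (Gaussian elimination) gives:
  V_0 = 6556 V, V_1 = 117.7 V, V_2 = 29.37 V, V_3 = 6554 V
R_eq = V_0 / 1 A = 6556 Ω = 6.556 kΩ

Final answer: 6.556 kΩ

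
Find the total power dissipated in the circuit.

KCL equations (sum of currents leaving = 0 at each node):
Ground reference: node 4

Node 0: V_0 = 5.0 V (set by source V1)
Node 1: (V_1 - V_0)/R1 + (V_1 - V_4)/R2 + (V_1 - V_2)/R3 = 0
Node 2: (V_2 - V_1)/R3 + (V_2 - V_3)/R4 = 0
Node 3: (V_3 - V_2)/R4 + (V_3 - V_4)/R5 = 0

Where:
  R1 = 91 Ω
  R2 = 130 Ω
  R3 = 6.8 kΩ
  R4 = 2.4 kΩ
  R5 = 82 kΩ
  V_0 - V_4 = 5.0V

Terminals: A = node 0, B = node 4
Nodal analysis, taking node 4 as the 0 V reference.
Source V1 fixes V_0 = 5 V.
KCL at each unknown node (sum of currents leaving = 0; resistances in Ω):
  Node 1: (V_1 - 5)/91 + (V_1 - 0)/130 + (V_1 - V_2)/6800 = 0
  Node 2: (V_2 - V_1)/6800 + (V_2 - V_3)/2400 = 0
  Node 3: (V_3 - V_2)/2400 + (V_3 - 0)/82000 = 0
Collecting terms (coefficients in siemens):
  0.01883·V_1 - 0.0001471·V_2 = 0.05495
  0.0005637·V_2 - 0.0001471·V_1 - 0.0004167·V_3 = 0
  0.0004289·V_3 - 0.0004167·V_2 = 0
Solving these 3 simultaneous equations (Gaussian elimination) gives:
  V_1 = 2.939 V, V_2 = 2.72 V, V_3 = 2.643 V
Power in each resistor, P = (ΔV)²/R:
  P_R1 = (5 - 2.939)²/91 = 0.04666 W
  P_R2 = (2.939 - 0)²/130 = 0.06646 W
  P_R3 = (2.939 - 2.72)²/6800 = 0.000007064 W
  P_R4 = (2.72 - 2.643)²/2400 = 0.000002493 W
  P_R5 = (2.643 - 0)²/82000 = 0.00008518 W
P_total = P_R1 + P_R2 + P_R3 + P_R4 + P_R5 = 0.1132 W

Final answer: 0.1132 W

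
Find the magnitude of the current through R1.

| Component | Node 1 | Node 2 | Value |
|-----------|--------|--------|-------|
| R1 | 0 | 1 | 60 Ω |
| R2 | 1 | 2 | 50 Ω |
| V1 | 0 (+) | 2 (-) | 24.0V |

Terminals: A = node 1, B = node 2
Nodal analysis, taking node 2 as the 0 V reference.
Source V1 fixes V_0 = 24 V.
KCL at each unknown node (sum of currents leaving = 0; resistances in Ω):
  Node 1: (V_1 - 24)/60 + (V_1 - 0)/50 = 0
Collecting terms: 0.03667 × V_1 = 0.4  =>  V_1 = 10.91 V
I_R1 = (V_0 - V_1)/R1 = (24 - 10.91)/60 = 0.2182 A
|I_R1| = 0.2182 A

Final answer: |I_R1| = 0.2182 A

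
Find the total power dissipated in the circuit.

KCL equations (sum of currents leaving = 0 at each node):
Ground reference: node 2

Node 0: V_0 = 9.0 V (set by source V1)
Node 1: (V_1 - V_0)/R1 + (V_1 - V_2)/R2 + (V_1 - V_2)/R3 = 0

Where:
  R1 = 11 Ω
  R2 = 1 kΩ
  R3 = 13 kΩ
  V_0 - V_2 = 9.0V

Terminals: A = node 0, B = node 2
Nodal analysis, taking node 2 as the 0 V reference.
Source V1 fixes V_0 = 9 V.
KCL at each unknown node (sum of currents leaving = 0; resistances in Ω):
  Node 1: (V_1 - 9)/11 + (V_1 - 0)/1000 + (V_1 - 0)/13000 = 0
Collecting terms: 0.09199 × V_1 = 0.8182  =>  V_1 = 8.895 V
Power in each resistor, P = (ΔV)²/R:
  P_R1 = (9 - 8.895)²/11 = 0.001009 W
  P_R2 = (8.895 - 0)²/1000 = 0.07911 W
  P_R3 = (8.895 - 0)²/13000 = 0.006086 W
P_total = P_R1 + P_R2 + P_R3 = 0.08621 W

Final answer: 0.08621 W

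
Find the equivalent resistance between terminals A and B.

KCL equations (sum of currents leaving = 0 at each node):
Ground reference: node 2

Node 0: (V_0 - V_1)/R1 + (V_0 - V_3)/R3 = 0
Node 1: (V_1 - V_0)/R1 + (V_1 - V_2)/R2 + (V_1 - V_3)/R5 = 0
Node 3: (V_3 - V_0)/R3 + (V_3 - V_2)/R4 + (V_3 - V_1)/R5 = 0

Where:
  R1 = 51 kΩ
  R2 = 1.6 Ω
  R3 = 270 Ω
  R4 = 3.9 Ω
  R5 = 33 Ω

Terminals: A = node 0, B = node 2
The network is not a plain series/parallel combination. Inject a 1 A test current into terminal A (node 0) and return it from terminal B (node 2); then R_eq = V_A / (1 A).
Nodal analysis, taking node 2 as the 0 V reference.
Current source I_test pushes 1 A into node 0 and draws it out of node 2.
KCL at each unknown node (sum of currents leaving = 0; resistances in Ω):
  Node 0: (V_0 - V_1)/51000 + (V_0 - V_3)/270 - 1 = 0
  Node 1: (V_1 - V_0)/51000 + (V_1 - 0)/1.6 + (V_1 - V_3)/33 = 0
  Node 3: (V_3 - V_0)/270 + (V_3 - V_1)/33 + (V_3 - 0)/3.9 = 0
Collecting terms (coefficients in siemens):
  0.003723·V_0 - 0.00001961·V_1 - 0.003704·V_3 = 1
  0.6553·V_1 - 0.00001961·V_0 - 0.0303·V_3 = 0
  0.2904·V_3 - 0.003704·V_0 - 0.0303·V_1 = 0
Solving these 3 simultaneous equations (Gaussian elimination) gives:
  V_0 = 272 V, V_1 = 0.1694 V, V_3 = 3.487 V
R_eq = V_0 / 1 A = 272 Ω

Final answer: 272 Ω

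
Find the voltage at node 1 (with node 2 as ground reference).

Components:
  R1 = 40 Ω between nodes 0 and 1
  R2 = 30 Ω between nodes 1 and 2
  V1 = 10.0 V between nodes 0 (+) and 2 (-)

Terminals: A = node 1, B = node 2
Nodal analysis, taking node 2 as the 0 V reference.
Source V1 fixes V_0 = 10 V.
KCL at each unknown node (sum of currents leaving = 0; resistances in Ω):
  Node 1: (V_1 - 10)/40 + (V_1 - 0)/30 = 0
Collecting terms: 0.05833 × V_1 = 0.25  =>  V_1 = 4.286 V
The requested potential is V_1 = 4.286 V.

Final answer: V_1 = 4.286 V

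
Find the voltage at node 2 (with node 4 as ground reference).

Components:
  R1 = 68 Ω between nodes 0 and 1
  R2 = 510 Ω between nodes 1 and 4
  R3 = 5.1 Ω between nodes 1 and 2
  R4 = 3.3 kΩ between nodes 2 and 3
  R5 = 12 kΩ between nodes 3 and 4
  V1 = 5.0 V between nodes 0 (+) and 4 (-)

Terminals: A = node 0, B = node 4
Nodal analysis, taking node 4 as the 0 V reference.
Source V1 fixes V_0 = 5 V.
KCL at each unknown node (sum of currents leaving = 0; resistances in Ω):
  Node 1: (V_1 - 5)/68 + (V_1 - 0)/510 + (V_1 - V_2)/5.1 = 0
  Node 2: (V_2 - V_1)/5.1 + (V_2 - V_3)/3300 = 0
  Node 3: (V_3 - V_2)/3300 + (V_3 - 0)/12000 = 0
Collecting terms (coefficients in siemens):
  0.2127·V_1 - 0.1961·V_2 = 0.07353
  0.1964·V_2 - 0.1961·V_1 - 0.000303·V_3 = 0
  0.0003864·V_3 - 0.000303·V_2 = 0
Solving these 3 simultaneous equations (Gaussian elimination) gives:
  V_1 = 4.395 V, V_2 = 4.393 V, V_3 = 3.446 V
The requested potential is V_2 = 4.393 V.

Final answer: V_2 = 4.393 V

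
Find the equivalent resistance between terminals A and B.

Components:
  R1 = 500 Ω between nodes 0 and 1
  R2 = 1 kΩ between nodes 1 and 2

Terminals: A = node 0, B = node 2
Reduce the network between node 0 (A) and node 2 (B) by series/parallel combination:
  Rs1 = R1 + R2 (series, joined only at node 1) = 500 + 1000 = 1500 Ω
R_eq = 1.5 kΩ

Final answer: 1.5 kΩ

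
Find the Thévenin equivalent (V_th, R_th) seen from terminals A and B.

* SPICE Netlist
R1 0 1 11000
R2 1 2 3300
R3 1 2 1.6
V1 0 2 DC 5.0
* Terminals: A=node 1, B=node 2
Step 1 — V_th is the open-circuit voltage V_A - V_B (nothing connected across the terminals).
Nodal analysis, taking node 2 as the 0 V reference.
Source V1 fixes V_0 = 5 V.
KCL at each unknown node (sum of currents leaving = 0; resistances in Ω):
  Node 1: (V_1 - 5)/11000 + (V_1 - 0)/3300 + (V_1 - 0)/1.6 = 0
Collecting terms: 0.6254 × V_1 = 0.0004545  =>  V_1 = 0.0007268 V
V_th = V_1 - V_2 = 0.0007268 - 0 = 0.0007268 V
Step 2 — R_th: zero the source — replace V1 by a short circuit (node 2 merges into node 0) — and find the resistance seen between A (node 1) and B (node 0).
Reduce the network between node 1 (A) and node 0 (B) by series/parallel combination:
  Rp1 = R1 ‖ R2 ‖ R3 (parallel, all between nodes 0 and 1) = 1/(1/11000 + 1/3300 + 1/1.6) = 1.599 Ω
R_th = 1.599 Ω

Final answer: V_th = 0.0007268 V, R_th = 1.599 Ω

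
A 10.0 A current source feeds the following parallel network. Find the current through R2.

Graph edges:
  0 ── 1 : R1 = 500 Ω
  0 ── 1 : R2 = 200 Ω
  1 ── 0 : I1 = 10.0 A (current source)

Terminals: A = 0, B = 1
All resistors sit directly between nodes 0 and 1, so they are in parallel and share one voltage V; the full source current 10 A splits among them.
1/R_par = 1/500 + 1/200 = 0.007 S  =>  R_par = 142.9 Ω
V = I × R_par = 10 × 142.9 = 1429 V
I_R2 = V/R2 = 1429/200 = 7.143 A

Final answer: 7.143 A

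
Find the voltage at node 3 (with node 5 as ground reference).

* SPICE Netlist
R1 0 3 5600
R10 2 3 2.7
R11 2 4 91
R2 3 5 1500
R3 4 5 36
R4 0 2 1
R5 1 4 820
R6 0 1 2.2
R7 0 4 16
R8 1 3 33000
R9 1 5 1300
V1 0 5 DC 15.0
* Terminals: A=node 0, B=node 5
Nodal analysis, taking node 5 as the 0 V reference.
Source V1 fixes V_0 = 15 V.
KCL at each unknown node (sum of currents leaving = 0; resistances in Ω):
  Node 1: (V_1 - V_4)/820 + (V_1 - 15)/2.2 + (V_1 - V_3)/33000 + (V_1 - 0)/1300 = 0
  Node 2: (V_2 - 15)/1 + (V_2 - V_3)/2.7 + (V_2 - V_4)/91 = 0
  Node 3: (V_3 - 15)/5600 + (V_3 - 0)/1500 + (V_3 - V_1)/33000 + (V_3 - V_2)/2.7 = 0
  Node 4: (V_4 - 0)/36 + (V_4 - V_1)/820 + (V_4 - 15)/16 + (V_4 - V_2)/91 = 0
Collecting terms (coefficients in siemens):
  0.4566·V_1 - 0.0000303·V_3 - 0.00122·V_4 = 6.818
  1.381·V_2 - 0.3704·V_3 - 0.01099·V_4 = 15
  0.3712·V_3 - 0.0000303·V_1 - 0.3704·V_2 = 0.002679
  0.1025·V_4 - 0.00122·V_1 - 0.01099·V_2 = 0.9375
Solving these 4 simultaneous equations (Gaussian elimination) gives:
  V_1 = 14.96 V, V_2 = 14.95 V, V_3 = 14.92 V, V_4 = 10.93 V
The requested potential is V_3 = 14.92 V.

Final answer: V_3 = 14.92 V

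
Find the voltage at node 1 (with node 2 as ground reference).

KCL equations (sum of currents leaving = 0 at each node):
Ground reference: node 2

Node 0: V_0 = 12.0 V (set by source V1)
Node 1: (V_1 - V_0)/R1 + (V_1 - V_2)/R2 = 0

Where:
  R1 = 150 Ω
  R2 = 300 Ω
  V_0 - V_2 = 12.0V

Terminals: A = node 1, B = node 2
Nodal analysis, taking node 2 as the 0 V reference.
Source V1 fixes V_0 = 12 V.
KCL at each unknown node (sum of currents leaving = 0; resistances in Ω):
  Node 1: (V_1 - 12)/150 + (V_1 - 0)/300 = 0
Collecting terms: 0.01 × V_1 = 0.08  =>  V_1 = 8 V
The requested potential is V_1 = 8 V.

Final answer: V_1 = 8 V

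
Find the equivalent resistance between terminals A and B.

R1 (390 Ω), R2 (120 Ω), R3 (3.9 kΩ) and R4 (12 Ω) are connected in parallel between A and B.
Reduce the network between node 0 (A) and node 1 (B) by series/parallel combination:
  Rp1 = R1 ‖ R2 ‖ R3 ‖ R4 (parallel, all between nodes 0 and 1) = 1/(1/390 + 1/120 + 1/3900 + 1/12) = 10.58 Ω
R_eq = 10.58 Ω

Final answer: 10.58 Ω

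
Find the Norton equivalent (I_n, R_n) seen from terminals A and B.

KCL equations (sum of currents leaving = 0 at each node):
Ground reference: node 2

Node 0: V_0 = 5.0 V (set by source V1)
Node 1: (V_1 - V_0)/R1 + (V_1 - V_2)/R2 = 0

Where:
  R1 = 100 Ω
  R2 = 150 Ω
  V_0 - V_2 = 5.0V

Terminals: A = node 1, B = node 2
Find the Thévenin equivalent first; then I_n = V_th/R_th and R_n = R_th.
Step 1 — V_th is the open-circuit voltage V_A - V_B (nothing connected across the terminals).
Nodal analysis, taking node 2 as the 0 V reference.
Source V1 fixes V_0 = 5 V.
KCL at each unknown node (sum of currents leaving = 0; resistances in Ω):
  Node 1: (V_1 - 5)/100 + (V_1 - 0)/150 = 0
Collecting terms: 0.01667 × V_1 = 0.05  =>  V_1 = 3 V
V_th = V_1 - V_2 = 3 - 0 = 3 V
Step 2 — R_th: zero the source — replace V1 by a short circuit (node 2 merges into node 0) — and find the resistance seen between A (node 1) and B (node 0).
Reduce the network between node 1 (A) and node 0 (B) by series/parallel combination:
  Rp1 = R1 ‖ R2 (parallel, both between nodes 0 and 1) = 1/(1/100 + 1/150) = 60 Ω
R_th = 60 Ω
I_n = V_th/R_th = 3/60 = 0.05 A, and R_n = R_th = 60 Ω

Final answer: I_n = 0.05 A, R_n = 60 Ω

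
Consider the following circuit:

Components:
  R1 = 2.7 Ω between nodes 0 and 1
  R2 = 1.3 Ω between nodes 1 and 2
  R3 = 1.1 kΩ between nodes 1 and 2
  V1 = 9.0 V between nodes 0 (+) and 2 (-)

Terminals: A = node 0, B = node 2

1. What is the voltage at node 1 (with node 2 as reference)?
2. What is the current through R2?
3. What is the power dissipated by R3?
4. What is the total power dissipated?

Nodal analysis, taking node 2 as the 0 V reference.
Source V1 fixes V_0 = 9 V.
KCL at each unknown node (sum of currents leaving = 0; resistances in Ω):
  Node 1: (V_1 - 9)/2.7 + (V_1 - 0)/1.3 + (V_1 - 0)/1100 = 0
Collecting terms: 1.141 × V_1 = 3.333  =>  V_1 = 2.923 V
Part 1:
  Read off the nodal solution: V_1 = 2.923 V
Part 2:
  I_R2 = (V_1 - V_2)/R2 = (2.923 - 0)/1.3 = 2.248 A
  Magnitude: I_R2 = 2.248 A
Part 3:
  I_R3 = (V_1 - V_2)/R3 = (2.923 - 0)/1100 = 0.002657 A
  P_R3 = I_R3² × R3 = (0.002657)² × 1100 = 0.007765 W
Part 4:
  Power in each resistor, P = (ΔV)²/R:
    P_R1 = (9 - 2.923)²/2.7 = 13.68 W
    P_R2 = (2.923 - 0)²/1.3 = 6.571 W
    P_R3 = (2.923 - 0)²/1100 = 0.007765 W
  P_total = P_R1 + P_R2 + P_R3 = 20.26 W

Final answers:
1. V_1 = 2.923 V
2. I_R2 = 2.248 A
3. P_R3 = 0.007765 W
4. P_total = 20.26 W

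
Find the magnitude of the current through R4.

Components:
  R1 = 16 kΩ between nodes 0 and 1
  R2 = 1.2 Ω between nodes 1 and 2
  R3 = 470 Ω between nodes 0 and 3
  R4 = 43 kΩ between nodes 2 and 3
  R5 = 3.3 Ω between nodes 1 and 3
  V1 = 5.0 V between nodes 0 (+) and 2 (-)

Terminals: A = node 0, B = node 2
Nodal analysis, taking node 2 as the 0 V reference.
Source V1 fixes V_0 = 5 V.
KCL at each unknown node (sum of currents leaving = 0; resistances in Ω):
  Node 1: (V_1 - 5)/16000 + (V_1 - 0)/1.2 + (V_1 - V_3)/3.3 = 0
  Node 3: (V_3 - 5)/470 + (V_3 - 0)/43000 + (V_3 - V_1)/3.3 = 0
Collecting terms (coefficients in siemens):
  1.136·V_1 - 0.303·V_3 = 0.0003125
  0.3052·V_3 - 0.303·V_1 = 0.01064
Determinant D = (1.136)(0.3052) - (-0.303)(-0.303) = 0.255
V_1 = [(0.0003125)(0.3052) - (-0.303)(0.01064)]/D = 0.01302 V
V_3 = [(1.136)(0.01064) - (0.0003125)(-0.303)]/D = 0.04778 V
I_R4 = (V_2 - V_3)/R4 = (0 - 0.04778)/43000 = -0.000001111 A
|I_R4| = 0.000001111 A

Final answer: |I_R4| = 1.111e-06 A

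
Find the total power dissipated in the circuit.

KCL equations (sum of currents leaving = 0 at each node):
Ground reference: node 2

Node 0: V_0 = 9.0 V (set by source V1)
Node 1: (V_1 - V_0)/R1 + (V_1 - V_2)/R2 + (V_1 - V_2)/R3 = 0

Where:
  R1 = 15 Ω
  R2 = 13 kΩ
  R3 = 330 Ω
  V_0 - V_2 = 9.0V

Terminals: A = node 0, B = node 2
Nodal analysis, taking node 2 as the 0 V reference.
Source V1 fixes V_0 = 9 V.
KCL at each unknown node (sum of currents leaving = 0; resistances in Ω):
  Node 1: (V_1 - 9)/15 + (V_1 - 0)/13000 + (V_1 - 0)/330 = 0
Collecting terms: 0.06977 × V_1 = 0.6  =>  V_1 = 8.599 V
Power in each resistor, P = (ΔV)²/R:
  P_R1 = (9 - 8.599)²/15 = 0.01071 W
  P_R2 = (8.599 - 0)²/13000 = 0.005688 W
  P_R3 = (8.599 - 0)²/330 = 0.2241 W
P_total = P_R1 + P_R2 + P_R3 = 0.2405 W

Final answer: 0.2405 W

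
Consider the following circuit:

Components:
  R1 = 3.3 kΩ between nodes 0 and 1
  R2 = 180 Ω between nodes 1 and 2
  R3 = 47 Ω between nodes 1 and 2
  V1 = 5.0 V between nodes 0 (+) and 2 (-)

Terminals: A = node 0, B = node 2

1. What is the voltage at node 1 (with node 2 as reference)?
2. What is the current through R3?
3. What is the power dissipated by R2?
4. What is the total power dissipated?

Nodal analysis, taking node 2 as the 0 V reference.
Source V1 fixes V_0 = 5 V.
KCL at each unknown node (sum of currents leaving = 0; resistances in Ω):
  Node 1: (V_1 - 5)/3300 + (V_1 - 0)/180 + (V_1 - 0)/47 = 0
Collecting terms: 0.02714 × V_1 = 0.001515  =>  V_1 = 0.05584 V
Part 1:
  Read off the nodal solution: V_1 = 0.05584 V
Part 2:
  I_R3 = (V_1 - V_2)/R3 = (0.05584 - 0)/47 = 0.001188 A
  Magnitude: I_R3 = 0.001188 A
Part 3:
  I_R2 = (V_1 - V_2)/R2 = (0.05584 - 0)/180 = 0.0003102 A
  P_R2 = I_R2² × R2 = (0.0003102)² × 180 = 0.00001732 W
Part 4:
  Power in each resistor, P = (ΔV)²/R:
    P_R1 = (5 - 0.05584)²/3300 = 0.007407 W
    P_R2 = (0.05584 - 0)²/180 = 0.00001732 W
    P_R3 = (0.05584 - 0)²/47 = 0.00006634 W
  P_total = P_R1 + P_R2 + P_R3 = 0.007491 W

Final answers:
1. V_1 = 0.05584 V
2. I_R3 = 0.001188 A
3. P_R2 = 1.732e-05 W
4. P_total = 0.007491 W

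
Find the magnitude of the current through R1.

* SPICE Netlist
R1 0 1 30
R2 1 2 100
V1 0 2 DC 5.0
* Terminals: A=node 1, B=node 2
Nodal analysis, taking node 2 as the 0 V reference.
Source V1 fixes V_0 = 5 V.
KCL at each unknown node (sum of currents leaving = 0; resistances in Ω):
  Node 1: (V_1 - 5)/30 + (V_1 - 0)/100 = 0
Collecting terms: 0.04333 × V_1 = 0.1667  =>  V_1 = 3.846 V
I_R1 = (V_0 - V_1)/R1 = (5 - 3.846)/30 = 0.03846 A
|I_R1| = 0.03846 A

Final answer: |I_R1| = 0.03846 A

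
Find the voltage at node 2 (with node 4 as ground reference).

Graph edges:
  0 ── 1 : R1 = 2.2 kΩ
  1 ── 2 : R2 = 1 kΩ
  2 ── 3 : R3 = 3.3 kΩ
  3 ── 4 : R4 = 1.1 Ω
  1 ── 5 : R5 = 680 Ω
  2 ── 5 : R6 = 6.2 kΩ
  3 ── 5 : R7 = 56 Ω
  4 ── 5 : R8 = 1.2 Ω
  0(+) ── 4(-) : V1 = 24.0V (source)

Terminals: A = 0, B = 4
Nodal analysis, taking node 4 as the 0 V reference.
Source V1 fixes V_0 = 24 V.
KCL at each unknown node (sum of currents leaving = 0; resistances in Ω):
  Node 1: (V_1 - 24)/2200 + (V_1 - V_2)/1000 + (V_1 - V_5)/680 = 0
  Node 2: (V_2 - V_1)/1000 + (V_2 - V_3)/3300 + (V_2 - V_5)/6200 = 0
  Node 3: (V_3 - V_2)/3300 + (V_3 - 0)/1.1 + (V_3 - V_5)/56 = 0
  Node 5: (V_5 - V_1)/680 + (V_5 - V_2)/6200 + (V_5 - V_3)/56 + (V_5 - 0)/1.2 = 0
Collecting terms (coefficients in siemens):
  0.002925·V_1 - 0.001·V_2 - 0.001471·V_5 = 0.01091
  0.001464·V_2 - 0.001·V_1 - 0.000303·V_3 - 0.0001613·V_5 = 0
  0.9273·V_3 - 0.000303·V_2 - 0.01786·V_5 = 0
  0.8528·V_5 - 0.001471·V_1 - 0.0001613·V_2 - 0.01786·V_3 = 0
Solving these 4 simultaneous equations (Gaussian elimination) gives:
  V_1 = 4.872 V, V_2 = 3.328 V, V_3 = 0.001262 V, V_5 = 0.009057 V
The requested potential is V_2 = 3.328 V.

Final answer: V_2 = 3.328 V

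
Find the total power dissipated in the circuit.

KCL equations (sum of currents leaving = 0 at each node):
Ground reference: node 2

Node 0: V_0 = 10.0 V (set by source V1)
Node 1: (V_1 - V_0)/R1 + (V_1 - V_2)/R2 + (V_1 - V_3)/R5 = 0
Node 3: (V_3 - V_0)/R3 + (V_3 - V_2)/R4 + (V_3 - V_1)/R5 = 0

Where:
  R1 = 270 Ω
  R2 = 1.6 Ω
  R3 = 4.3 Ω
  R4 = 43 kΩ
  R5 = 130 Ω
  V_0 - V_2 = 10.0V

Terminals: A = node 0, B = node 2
Nodal analysis, taking node 2 as the 0 V reference.
Source V1 fixes V_0 = 10 V.
KCL at each unknown node (sum of currents leaving = 0; resistances in Ω):
  Node 1: (V_1 - 10)/270 + (V_1 - 0)/1.6 + (V_1 - V_3)/130 = 0
  Node 3: (V_3 - 10)/4.3 + (V_3 - 0)/43000 + (V_3 - V_1)/130 = 0
Collecting terms (coefficients in siemens):
  0.6364·V_1 - 0.007692·V_3 = 0.03704
  0.2403·V_3 - 0.007692·V_1 = 2.326
Determinant D = (0.6364)(0.2403) - (-0.007692)(-0.007692) = 0.1529
V_1 = [(0.03704)(0.2403) - (-0.007692)(2.326)]/D = 0.1753 V
V_3 = [(0.6364)(2.326) - (0.03704)(-0.007692)]/D = 9.684 V
Power in each resistor, P = (ΔV)²/R:
  P_R1 = (10 - 0.1753)²/270 = 0.3575 W
  P_R2 = (0.1753 - 0)²/1.6 = 0.0192 W
  P_R3 = (10 - 9.684)²/4.3 = 0.02315 W
  P_R4 = (0 - 9.684)²/43000 = 0.002181 W
  P_R5 = (0.1753 - 9.684)²/130 = 0.6956 W
P_total = P_R1 + P_R2 + P_R3 + P_R4 + P_R5 = 1.098 W

Final answer: 1.098 W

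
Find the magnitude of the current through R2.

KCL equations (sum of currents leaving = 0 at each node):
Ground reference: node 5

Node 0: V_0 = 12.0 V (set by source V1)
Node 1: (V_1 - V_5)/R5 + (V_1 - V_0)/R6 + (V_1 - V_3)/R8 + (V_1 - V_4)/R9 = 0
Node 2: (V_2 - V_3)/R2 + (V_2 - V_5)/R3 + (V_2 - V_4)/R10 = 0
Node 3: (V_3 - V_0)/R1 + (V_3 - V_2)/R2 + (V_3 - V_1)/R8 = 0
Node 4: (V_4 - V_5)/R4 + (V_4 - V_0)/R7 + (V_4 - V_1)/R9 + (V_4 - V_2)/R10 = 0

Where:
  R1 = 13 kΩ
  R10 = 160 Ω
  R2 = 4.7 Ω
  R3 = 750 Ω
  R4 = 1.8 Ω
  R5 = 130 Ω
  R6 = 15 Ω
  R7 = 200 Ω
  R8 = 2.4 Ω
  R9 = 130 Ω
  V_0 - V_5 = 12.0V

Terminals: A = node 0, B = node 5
Nodal analysis, taking node 5 as the 0 V reference.
Source V1 fixes V_0 = 12 V.
KCL at each unknown node (sum of currents leaving = 0; resistances in Ω):
  Node 1: (V_1 - 0)/130 + (V_1 - 12)/15 + (V_1 - V_3)/2.4 + (V_1 - V_4)/130 = 0
  Node 2: (V_2 - V_3)/4.7 + (V_2 - 0)/750 + (V_2 - V_4)/160 = 0
  Node 3: (V_3 - 12)/13000 + (V_3 - V_2)/4.7 + (V_3 - V_1)/2.4 = 0
  Node 4: (V_4 - 0)/1.8 + (V_4 - 12)/200 + (V_4 - V_1)/130 + (V_4 - V_2)/160 = 0
Collecting terms (coefficients in siemens):
  0.4987·V_1 - 0.4167·V_3 - 0.007692·V_4 = 0.8
  0.2203·V_2 - 0.2128·V_3 - 0.00625·V_4 = 0
  0.6295·V_3 - 0.4167·V_1 - 0.2128·V_2 = 0.0009231
  0.5745·V_4 - 0.007692·V_1 - 0.00625·V_2 = 0.06
Solving these 4 simultaneous equations (Gaussian elimination) gives:
  V_1 = 9.015 V, V_2 = 8.568 V, V_3 = 8.865 V, V_4 = 0.3184 V
I_R2 = (V_2 - V_3)/R2 = (8.568 - 8.865)/4.7 = -0.06299 A
|I_R2| = 0.06299 A

Final answer: |I_R2| = 0.06299 A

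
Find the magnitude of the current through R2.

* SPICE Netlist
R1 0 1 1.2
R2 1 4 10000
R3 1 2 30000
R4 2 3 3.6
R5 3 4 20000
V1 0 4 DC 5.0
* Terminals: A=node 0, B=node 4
Nodal analysis, taking node 4 as the 0 V reference.
Source V1 fixes V_0 = 5 V.
KCL at each unknown node (sum of currents leaving = 0; resistances in Ω):
  Node 1: (V_1 - 5)/1.2 + (V_1 - 0)/10000 + (V_1 - V_2)/30000 = 0
  Node 2: (V_2 - V_1)/30000 + (V_2 - V_3)/3.6 = 0
  Node 3: (V_3 - V_2)/3.6 + (V_3 - 0)/20000 = 0
Collecting terms (coefficients in siemens):
  0.8335·V_1 - 0.00003333·V_2 = 4.167
  0.2778·V_2 - 0.00003333·V_1 - 0.2778·V_3 = 0
  0.2778·V_3 - 0.2778·V_2 = 0
Solving these 3 simultaneous equations (Gaussian elimination) gives:
  V_1 = 4.999 V, V_2 = 2 V, V_3 = 2 V
I_R2 = (V_1 - V_4)/R2 = (4.999 - 0)/10000 = 0.0004999 A
|I_R2| = 0.0004999 A

Final answer: |I_R2| = 0.0004999 A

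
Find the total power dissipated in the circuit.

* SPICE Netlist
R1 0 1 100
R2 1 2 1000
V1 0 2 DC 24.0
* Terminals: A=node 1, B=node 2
Nodal analysis, taking node 2 as the 0 V reference.
Source V1 fixes V_0 = 24 V.
KCL at each unknown node (sum of currents leaving = 0; resistances in Ω):
  Node 1: (V_1 - 24)/100 + (V_1 - 0)/1000 = 0
Collecting terms: 0.011 × V_1 = 0.24  =>  V_1 = 21.82 V
Power in each resistor, P = (ΔV)²/R:
  P_R1 = (24 - 21.82)²/100 = 0.0476 W
  P_R2 = (21.82 - 0)²/1000 = 0.476 W
P_total = P_R1 + P_R2 = 0.5236 W

Final answer: 0.5236 W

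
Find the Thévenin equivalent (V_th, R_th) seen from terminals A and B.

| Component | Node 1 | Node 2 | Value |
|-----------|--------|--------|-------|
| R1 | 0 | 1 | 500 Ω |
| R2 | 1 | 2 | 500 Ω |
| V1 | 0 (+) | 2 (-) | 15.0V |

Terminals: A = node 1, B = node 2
Step 1 — V_th is the open-circuit voltage V_A - V_B (nothing connected across the terminals).
Nodal analysis, taking node 2 as the 0 V reference.
Source V1 fixes V_0 = 15 V.
KCL at each unknown node (sum of currents leaving = 0; resistances in Ω):
  Node 1: (V_1 - 15)/500 + (V_1 - 0)/500 = 0
Collecting terms: 0.004 × V_1 = 0.03  =>  V_1 = 7.5 V
V_th = V_1 - V_2 = 7.5 - 0 = 7.5 V
Step 2 — R_th: zero the source — replace V1 by a short circuit (node 2 merges into node 0) — and find the resistance seen between A (node 1) and B (node 0).
Reduce the network between node 1 (A) and node 0 (B) by series/parallel combination:
  Rp1 = R1 ‖ R2 (parallel, both between nodes 0 and 1) = 1/(1/500 + 1/500) = 250 Ω
R_th = 250 Ω

Final answer: V_th = 7.5 V, R_th = 250 Ω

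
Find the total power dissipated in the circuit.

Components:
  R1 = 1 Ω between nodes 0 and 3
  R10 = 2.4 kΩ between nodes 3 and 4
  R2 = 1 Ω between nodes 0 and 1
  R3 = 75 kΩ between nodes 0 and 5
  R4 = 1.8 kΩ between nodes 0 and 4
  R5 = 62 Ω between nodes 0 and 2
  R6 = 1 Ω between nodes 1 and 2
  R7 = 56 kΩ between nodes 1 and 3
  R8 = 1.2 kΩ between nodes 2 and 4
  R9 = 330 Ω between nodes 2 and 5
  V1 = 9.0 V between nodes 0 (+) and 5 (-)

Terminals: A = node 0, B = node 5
Nodal analysis, taking node 5 as the 0 V reference.
Source V1 fixes V_0 = 9 V.
KCL at each unknown node (sum of currents leaving = 0; resistances in Ω):
  Node 1: (V_1 - 9)/1 + (V_1 - V_2)/1 + (V_1 - V_3)/56000 = 0
  Node 2: (V_2 - 9)/62 + (V_2 - V_1)/1 + (V_2 - V_4)/1200 + (V_2 - 0)/330 = 0
  Node 3: (V_3 - 9)/1 + (V_3 - V_1)/56000 + (V_3 - V_4)/2400 = 0
  Node 4: (V_4 - 9)/1800 + (V_4 - V_2)/1200 + (V_4 - V_3)/2400 = 0
Collecting terms (coefficients in siemens):
  2·V_1 - 1·V_2 - 0.00001786·V_3 = 9
  1.02·V_2 - 1·V_1 - 0.0008333·V_4 = 0.1452
  1·V_3 - 0.00001786·V_1 - 0.0004167·V_4 = 9
  0.001806·V_4 - 0.0008333·V_2 - 0.0004167·V_3 = 0.005
Solving these 4 simultaneous equations (Gaussian elimination) gives:
  V_1 = 8.974 V, V_2 = 8.948 V, V_3 = 9 V, V_4 = 8.976 V
Power in each resistor, P = (ΔV)²/R:
  P_R1 = (9 - 9)²/1 = 0.0000000001115 W
  P_R2 = (9 - 8.974)²/1 = 0.0006887 W
  P_R3 = (9 - 0)²/75000 = 0.00108 W
  P_R4 = (9 - 8.976)²/1800 = 0.0000003261 W
  P_R5 = (9 - 8.948)²/62 = 0.00004443 W
  P_R6 = (8.974 - 8.948)²/1 = 0.0006887 W
  P_R7 = (8.974 - 9)²/56000 = 0.00000001229 W
  P_R8 = (8.948 - 8.976)²/1200 = 0.0000006655 W
  P_R9 = (8.948 - 0)²/330 = 0.2426 W
  P_R10 = (9 - 8.976)²/2400 = 0.0000002443 W
P_total = P_R1 + P_R2 + P_R3 + P_R4 + P_R5 + P_R6 + P_R7 + P_R8 + P_R9 + P_R10 = 0.2451 W

Final answer: 0.2451 W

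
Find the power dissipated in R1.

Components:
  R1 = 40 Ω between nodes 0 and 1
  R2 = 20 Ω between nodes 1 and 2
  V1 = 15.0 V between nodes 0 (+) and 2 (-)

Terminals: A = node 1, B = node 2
Nodal analysis, taking node 2 as the 0 V reference.
Source V1 fixes V_0 = 15 V.
KCL at each unknown node (sum of currents leaving = 0; resistances in Ω):
  Node 1: (V_1 - 15)/40 + (V_1 - 0)/20 = 0
Collecting terms: 0.075 × V_1 = 0.375  =>  V_1 = 5 V
I_R1 = (V_0 - V_1)/R1 = (15 - 5)/40 = 0.25 A
P_R1 = I_R1² × R1 = (0.25)² × 40 = 2.5 W

Final answer: 2.5 W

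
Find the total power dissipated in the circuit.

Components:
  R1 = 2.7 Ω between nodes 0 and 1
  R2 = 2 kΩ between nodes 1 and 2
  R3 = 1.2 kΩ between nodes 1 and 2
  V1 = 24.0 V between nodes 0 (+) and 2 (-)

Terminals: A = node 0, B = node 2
Nodal analysis, taking node 2 as the 0 V reference.
Source V1 fixes V_0 = 24 V.
KCL at each unknown node (sum of currents leaving = 0; resistances in Ω):
  Node 1: (V_1 - 24)/2.7 + (V_1 - 0)/2000 + (V_1 - 0)/1200 = 0
Collecting terms: 0.3717 × V_1 = 8.889  =>  V_1 = 23.91 V
Power in each resistor, P = (ΔV)²/R:
  P_R1 = (24 - 23.91)²/2.7 = 0.002745 W
  P_R2 = (23.91 - 0)²/2000 = 0.2859 W
  P_R3 = (23.91 - 0)²/1200 = 0.4766 W
P_total = P_R1 + P_R2 + P_R3 = 0.7652 W

Final answer: 0.7652 W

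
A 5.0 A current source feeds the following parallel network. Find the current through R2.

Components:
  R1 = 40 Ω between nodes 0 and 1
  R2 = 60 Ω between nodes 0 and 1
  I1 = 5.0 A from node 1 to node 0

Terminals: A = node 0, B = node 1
All resistors sit directly between nodes 0 and 1, so they are in parallel and share one voltage V; the full source current 5 A splits among them.
1/R_par = 1/40 + 1/60 = 0.04167 S  =>  R_par = 24 Ω
V = I × R_par = 5 × 24 = 120 V
I_R2 = V/R2 = 120/60 = 2 A

Final answer: 2 A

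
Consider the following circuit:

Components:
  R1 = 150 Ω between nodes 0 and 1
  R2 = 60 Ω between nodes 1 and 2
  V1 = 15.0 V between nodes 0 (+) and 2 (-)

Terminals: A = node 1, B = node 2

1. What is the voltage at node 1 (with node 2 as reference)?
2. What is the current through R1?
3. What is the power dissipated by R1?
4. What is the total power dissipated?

Nodal analysis, taking node 2 as the 0 V reference.
Source V1 fixes V_0 = 15 V.
KCL at each unknown node (sum of currents leaving = 0; resistances in Ω):
  Node 1: (V_1 - 15)/150 + (V_1 - 0)/60 = 0
Collecting terms: 0.02333 × V_1 = 0.1  =>  V_1 = 4.286 V
Part 1:
  Read off the nodal solution: V_1 = 4.286 V
Part 2:
  I_R1 = (V_0 - V_1)/R1 = (15 - 4.286)/150 = 0.07143 A
  Magnitude: I_R1 = 0.07143 A
Part 3:
  I_R1 = (V_0 - V_1)/R1 = (15 - 4.286)/150 = 0.07143 A
  P_R1 = I_R1² × R1 = (0.07143)² × 150 = 0.7653 W
Part 4:
  Power in each resistor, P = (ΔV)²/R:
    P_R1 = (15 - 4.286)²/150 = 0.7653 W
    P_R2 = (4.286 - 0)²/60 = 0.3061 W
  P_total = P_R1 + P_R2 = 1.071 W

Final answers:
1. V_1 = 4.286 V
2. I_R1 = 0.07143 A
3. P_R1 = 0.7653 W
4. P_total = 1.071 W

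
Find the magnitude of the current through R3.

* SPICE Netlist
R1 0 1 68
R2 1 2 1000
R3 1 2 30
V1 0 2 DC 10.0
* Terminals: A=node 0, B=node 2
Nodal analysis, taking node 2 as the 0 V reference.
Source V1 fixes V_0 = 10 V.
KCL at each unknown node (sum of currents leaving = 0; resistances in Ω):
  Node 1: (V_1 - 10)/68 + (V_1 - 0)/1000 + (V_1 - 0)/30 = 0
Collecting terms: 0.04904 × V_1 = 0.1471  =>  V_1 = 2.999 V
I_R3 = (V_1 - V_2)/R3 = (2.999 - 0)/30 = 0.09996 A
|I_R3| = 0.09996 A

Final answer: |I_R3| = 0.09996 A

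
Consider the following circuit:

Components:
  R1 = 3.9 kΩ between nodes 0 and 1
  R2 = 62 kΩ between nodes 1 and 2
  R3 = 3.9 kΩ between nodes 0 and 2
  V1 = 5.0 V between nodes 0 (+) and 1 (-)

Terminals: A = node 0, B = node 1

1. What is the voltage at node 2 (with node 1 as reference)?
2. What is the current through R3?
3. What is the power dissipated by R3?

Nodal analysis, taking node 1 as the 0 V reference.
Source V1 fixes V_0 = 5 V.
KCL at each unknown node (sum of currents leaving = 0; resistances in Ω):
  Node 2: (V_2 - 0)/62000 + (V_2 - 5)/3900 = 0
Collecting terms: 0.0002725 × V_2 = 0.001282  =>  V_2 = 4.704 V
Part 1:
  Read off the nodal solution: V_2 = 4.704 V
Part 2:
  I_R3 = (V_0 - V_2)/R3 = (5 - 4.704)/3900 = 0.00007587 A
  Magnitude: I_R3 = 0.00007587 A
Part 3:
  I_R3 = (V_0 - V_2)/R3 = (5 - 4.704)/3900 = 0.00007587 A
  P_R3 = I_R3² × R3 = (0.00007587)² × 3900 = 0.00002245 W

Final answers:
1. V_2 = 4.704 V
2. I_R3 = 7.587e-05 A
3. P_R3 = 2.245e-05 W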